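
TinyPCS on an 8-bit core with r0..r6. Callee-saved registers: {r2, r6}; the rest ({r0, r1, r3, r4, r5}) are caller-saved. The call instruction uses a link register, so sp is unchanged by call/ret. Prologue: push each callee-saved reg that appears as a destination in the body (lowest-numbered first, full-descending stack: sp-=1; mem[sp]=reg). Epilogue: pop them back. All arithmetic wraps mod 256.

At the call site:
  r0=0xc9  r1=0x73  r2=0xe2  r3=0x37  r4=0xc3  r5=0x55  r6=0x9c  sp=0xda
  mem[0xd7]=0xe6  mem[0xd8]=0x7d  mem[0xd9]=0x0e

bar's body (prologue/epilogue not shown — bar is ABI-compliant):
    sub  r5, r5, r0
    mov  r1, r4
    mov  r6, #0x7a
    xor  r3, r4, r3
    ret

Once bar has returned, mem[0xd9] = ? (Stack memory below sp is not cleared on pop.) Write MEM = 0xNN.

MEM = 0x9c

prologue: push r6 -> mem[0xd9]=0x9c, sp=0xd9
body[0] sub  r5, r5, r0 -> r5=0x8c
body[1] mov  r1, r4 -> r1=0xc3
body[2] mov  r6, #0x7a -> r6=0x7a
body[3] xor  r3, r4, r3 -> r3=0xf4
epilogue: pop r6=0x9c, sp=0xda
prologue pushed ['r6'] at ['0xd9']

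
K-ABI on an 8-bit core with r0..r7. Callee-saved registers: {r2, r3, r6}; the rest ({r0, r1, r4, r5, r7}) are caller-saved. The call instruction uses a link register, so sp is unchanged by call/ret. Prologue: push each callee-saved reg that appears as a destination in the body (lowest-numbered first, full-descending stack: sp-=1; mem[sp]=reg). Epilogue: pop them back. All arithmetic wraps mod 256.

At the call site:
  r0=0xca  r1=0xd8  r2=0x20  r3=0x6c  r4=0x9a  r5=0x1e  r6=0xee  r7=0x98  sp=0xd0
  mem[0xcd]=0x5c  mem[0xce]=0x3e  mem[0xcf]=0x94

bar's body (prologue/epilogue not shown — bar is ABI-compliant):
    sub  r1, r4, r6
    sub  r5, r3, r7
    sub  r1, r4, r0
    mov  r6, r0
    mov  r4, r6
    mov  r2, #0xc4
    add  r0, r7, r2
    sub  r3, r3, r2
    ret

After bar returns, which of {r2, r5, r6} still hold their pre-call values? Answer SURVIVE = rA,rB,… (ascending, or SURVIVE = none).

prologue: push r2 → mem[0xcf]=0x20, sp=0xcf
prologue: push r3 → mem[0xce]=0x6c, sp=0xce
prologue: push r6 → mem[0xcd]=0xee, sp=0xcd
body[0] sub  r1, r4, r6 → r1=0xac
body[1] sub  r5, r3, r7 → r5=0xd4
body[2] sub  r1, r4, r0 → r1=0xd0
body[3] mov  r6, r0 → r6=0xca
body[4] mov  r4, r6 → r4=0xca
body[5] mov  r2, #0xc4 → r2=0xc4
body[6] add  r0, r7, r2 → r0=0x5c
body[7] sub  r3, r3, r2 → r3=0xa8
epilogue: pop r6=0xee, sp=0xce
epilogue: pop r3=0x6c, sp=0xcf
epilogue: pop r2=0x20, sp=0xd0
r2: callee-saved, written=True
r5: caller-saved, written=True
r6: callee-saved, written=True

SURVIVE = r2,r6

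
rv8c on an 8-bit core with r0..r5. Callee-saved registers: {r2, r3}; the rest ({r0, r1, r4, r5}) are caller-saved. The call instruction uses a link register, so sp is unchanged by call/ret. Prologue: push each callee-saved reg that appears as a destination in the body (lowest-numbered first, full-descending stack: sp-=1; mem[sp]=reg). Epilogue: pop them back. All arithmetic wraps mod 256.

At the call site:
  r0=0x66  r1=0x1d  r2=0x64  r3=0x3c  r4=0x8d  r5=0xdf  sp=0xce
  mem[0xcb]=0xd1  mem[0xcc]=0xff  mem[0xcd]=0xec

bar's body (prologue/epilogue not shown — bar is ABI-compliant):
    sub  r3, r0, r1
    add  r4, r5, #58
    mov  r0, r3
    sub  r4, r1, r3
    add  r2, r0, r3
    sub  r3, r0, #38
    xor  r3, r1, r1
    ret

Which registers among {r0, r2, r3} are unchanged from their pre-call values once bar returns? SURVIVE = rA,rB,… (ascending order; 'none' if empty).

prologue: push r2 -> mem[0xcd]=0x64, sp=0xcd
prologue: push r3 -> mem[0xcc]=0x3c, sp=0xcc
body[0] sub  r3, r0, r1 -> r3=0x49
body[1] add  r4, r5, #58 -> r4=0x19
body[2] mov  r0, r3 -> r0=0x49
body[3] sub  r4, r1, r3 -> r4=0xd4
body[4] add  r2, r0, r3 -> r2=0x92
body[5] sub  r3, r0, #38 -> r3=0x23
body[6] xor  r3, r1, r1 -> r3=0x00
epilogue: pop r3=0x3c, sp=0xcd
epilogue: pop r2=0x64, sp=0xce
r0: caller-saved, written=True
r2: callee-saved, written=True
r3: callee-saved, written=True

SURVIVE = r2,r3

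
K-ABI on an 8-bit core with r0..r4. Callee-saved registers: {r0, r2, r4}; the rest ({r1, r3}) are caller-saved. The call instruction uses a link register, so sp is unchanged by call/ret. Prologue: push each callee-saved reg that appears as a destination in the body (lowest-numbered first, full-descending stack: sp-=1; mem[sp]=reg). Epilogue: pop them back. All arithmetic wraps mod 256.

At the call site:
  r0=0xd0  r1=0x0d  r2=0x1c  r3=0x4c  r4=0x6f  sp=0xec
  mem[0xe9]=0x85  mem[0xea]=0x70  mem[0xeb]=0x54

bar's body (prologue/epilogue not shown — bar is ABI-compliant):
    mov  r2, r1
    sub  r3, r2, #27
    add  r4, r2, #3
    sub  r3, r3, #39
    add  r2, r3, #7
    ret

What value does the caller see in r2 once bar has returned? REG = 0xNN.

prologue: push r2 → mem[0xeb]=0x1c, sp=0xeb
prologue: push r4 → mem[0xea]=0x6f, sp=0xea
body[0] mov  r2, r1 → r2=0x0d
body[1] sub  r3, r2, #27 → r3=0xf2
body[2] add  r4, r2, #3 → r4=0x10
body[3] sub  r3, r3, #39 → r3=0xcb
body[4] add  r2, r3, #7 → r2=0xd2
epilogue: pop r4=0x6f, sp=0xeb
epilogue: pop r2=0x1c, sp=0xec
r2 is callee-saved → restored

REG = 0x1c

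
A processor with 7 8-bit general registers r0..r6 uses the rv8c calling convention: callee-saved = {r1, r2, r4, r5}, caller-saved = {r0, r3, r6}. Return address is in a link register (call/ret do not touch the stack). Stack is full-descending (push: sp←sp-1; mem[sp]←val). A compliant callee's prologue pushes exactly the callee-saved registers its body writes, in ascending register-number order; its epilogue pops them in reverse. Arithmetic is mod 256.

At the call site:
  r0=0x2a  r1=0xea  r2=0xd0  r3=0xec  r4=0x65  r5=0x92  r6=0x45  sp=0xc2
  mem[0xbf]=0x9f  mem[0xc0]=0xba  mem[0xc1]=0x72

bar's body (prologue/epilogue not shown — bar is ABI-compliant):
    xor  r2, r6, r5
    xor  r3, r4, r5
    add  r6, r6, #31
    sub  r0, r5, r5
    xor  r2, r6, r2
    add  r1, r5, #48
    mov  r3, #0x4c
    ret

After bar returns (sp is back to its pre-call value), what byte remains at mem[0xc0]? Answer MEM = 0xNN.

prologue: push r1 → mem[0xc1]=0xea, sp=0xc1
prologue: push r2 → mem[0xc0]=0xd0, sp=0xc0
body[0] xor  r2, r6, r5 → r2=0xd7
body[1] xor  r3, r4, r5 → r3=0xf7
body[2] add  r6, r6, #31 → r6=0x64
body[3] sub  r0, r5, r5 → r0=0x00
body[4] xor  r2, r6, r2 → r2=0xb3
body[5] add  r1, r5, #48 → r1=0xc2
body[6] mov  r3, #0x4c → r3=0x4c
epilogue: pop r2=0xd0, sp=0xc1
epilogue: pop r1=0xea, sp=0xc2
prologue pushed ['r1', 'r2'] at ['0xc1', '0xc0']

MEM = 0xd0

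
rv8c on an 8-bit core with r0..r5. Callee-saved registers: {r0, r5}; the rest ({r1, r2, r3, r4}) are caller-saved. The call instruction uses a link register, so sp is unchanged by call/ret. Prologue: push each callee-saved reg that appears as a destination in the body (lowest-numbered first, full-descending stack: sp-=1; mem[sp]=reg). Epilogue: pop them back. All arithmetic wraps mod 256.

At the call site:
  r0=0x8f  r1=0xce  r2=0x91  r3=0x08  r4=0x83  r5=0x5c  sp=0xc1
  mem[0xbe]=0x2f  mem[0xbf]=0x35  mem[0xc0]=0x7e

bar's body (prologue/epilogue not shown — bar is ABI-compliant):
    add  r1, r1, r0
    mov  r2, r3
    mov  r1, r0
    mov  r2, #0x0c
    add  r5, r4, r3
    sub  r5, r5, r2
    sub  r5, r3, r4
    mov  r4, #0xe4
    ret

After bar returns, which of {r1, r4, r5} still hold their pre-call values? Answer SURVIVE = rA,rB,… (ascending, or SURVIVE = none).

SURVIVE = r5

prologue: push r5 -> mem[0xc0]=0x5c, sp=0xc0
body[0] add  r1, r1, r0 -> r1=0x5d
body[1] mov  r2, r3 -> r2=0x08
body[2] mov  r1, r0 -> r1=0x8f
body[3] mov  r2, #0x0c -> r2=0x0c
body[4] add  r5, r4, r3 -> r5=0x8b
body[5] sub  r5, r5, r2 -> r5=0x7f
body[6] sub  r5, r3, r4 -> r5=0x85
body[7] mov  r4, #0xe4 -> r4=0xe4
epilogue: pop r5=0x5c, sp=0xc1
r1: caller-saved, written=True
r4: caller-saved, written=True
r5: callee-saved, written=True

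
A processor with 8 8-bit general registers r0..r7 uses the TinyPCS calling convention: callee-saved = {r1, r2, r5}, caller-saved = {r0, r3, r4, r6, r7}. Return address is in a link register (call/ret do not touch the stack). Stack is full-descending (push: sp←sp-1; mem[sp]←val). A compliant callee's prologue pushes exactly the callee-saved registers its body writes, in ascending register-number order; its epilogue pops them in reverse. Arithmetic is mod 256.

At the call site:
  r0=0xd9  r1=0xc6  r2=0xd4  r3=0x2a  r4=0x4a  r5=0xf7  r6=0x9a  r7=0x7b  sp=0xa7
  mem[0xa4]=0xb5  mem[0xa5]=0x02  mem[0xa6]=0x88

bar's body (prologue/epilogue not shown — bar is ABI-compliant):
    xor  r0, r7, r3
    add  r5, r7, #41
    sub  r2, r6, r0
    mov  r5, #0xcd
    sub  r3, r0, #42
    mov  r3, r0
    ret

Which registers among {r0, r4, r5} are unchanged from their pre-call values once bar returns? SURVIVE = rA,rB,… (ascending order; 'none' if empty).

SURVIVE = r4,r5

prologue: push r2 -> mem[0xa6]=0xd4, sp=0xa6
prologue: push r5 -> mem[0xa5]=0xf7, sp=0xa5
body[0] xor  r0, r7, r3 -> r0=0x51
body[1] add  r5, r7, #41 -> r5=0xa4
body[2] sub  r2, r6, r0 -> r2=0x49
body[3] mov  r5, #0xcd -> r5=0xcd
body[4] sub  r3, r0, #42 -> r3=0x27
body[5] mov  r3, r0 -> r3=0x51
epilogue: pop r5=0xf7, sp=0xa6
epilogue: pop r2=0xd4, sp=0xa7
r0: caller-saved, written=True
r4: caller-saved, written=False
r5: callee-saved, written=True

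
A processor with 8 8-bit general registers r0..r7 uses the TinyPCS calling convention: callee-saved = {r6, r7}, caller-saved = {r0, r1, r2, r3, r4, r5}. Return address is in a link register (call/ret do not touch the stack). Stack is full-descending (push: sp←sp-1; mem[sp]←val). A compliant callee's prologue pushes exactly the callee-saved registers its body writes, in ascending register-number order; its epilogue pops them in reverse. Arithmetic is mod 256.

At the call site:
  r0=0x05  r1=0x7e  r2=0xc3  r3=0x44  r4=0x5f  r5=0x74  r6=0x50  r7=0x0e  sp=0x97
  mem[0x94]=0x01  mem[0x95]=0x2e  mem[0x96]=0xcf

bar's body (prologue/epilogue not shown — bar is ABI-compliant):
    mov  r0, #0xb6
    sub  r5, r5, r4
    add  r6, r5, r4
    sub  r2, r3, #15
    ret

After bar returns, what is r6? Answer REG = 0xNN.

prologue: push r6 → mem[0x96]=0x50, sp=0x96
body[0] mov  r0, #0xb6 → r0=0xb6
body[1] sub  r5, r5, r4 → r5=0x15
body[2] add  r6, r5, r4 → r6=0x74
body[3] sub  r2, r3, #15 → r2=0x35
epilogue: pop r6=0x50, sp=0x97
r6 is callee-saved → restored

REG = 0x50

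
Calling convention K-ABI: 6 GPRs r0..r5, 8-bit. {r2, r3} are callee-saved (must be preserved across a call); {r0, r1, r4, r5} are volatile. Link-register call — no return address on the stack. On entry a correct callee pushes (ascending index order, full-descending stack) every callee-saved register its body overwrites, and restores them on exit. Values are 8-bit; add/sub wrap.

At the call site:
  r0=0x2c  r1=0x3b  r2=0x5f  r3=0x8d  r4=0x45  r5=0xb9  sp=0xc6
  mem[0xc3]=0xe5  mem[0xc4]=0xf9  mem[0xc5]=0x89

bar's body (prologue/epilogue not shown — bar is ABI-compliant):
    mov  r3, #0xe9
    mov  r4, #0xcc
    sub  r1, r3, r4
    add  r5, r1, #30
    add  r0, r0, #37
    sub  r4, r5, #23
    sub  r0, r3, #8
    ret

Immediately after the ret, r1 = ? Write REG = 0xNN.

prologue: push r3 -> mem[0xc5]=0x8d, sp=0xc5
body[0] mov  r3, #0xe9 -> r3=0xe9
body[1] mov  r4, #0xcc -> r4=0xcc
body[2] sub  r1, r3, r4 -> r1=0x1d
body[3] add  r5, r1, #30 -> r5=0x3b
body[4] add  r0, r0, #37 -> r0=0x51
body[5] sub  r4, r5, #23 -> r4=0x24
body[6] sub  r0, r3, #8 -> r0=0xe1
epilogue: pop r3=0x8d, sp=0xc6
r1 is caller-saved -> body value

REG = 0x1d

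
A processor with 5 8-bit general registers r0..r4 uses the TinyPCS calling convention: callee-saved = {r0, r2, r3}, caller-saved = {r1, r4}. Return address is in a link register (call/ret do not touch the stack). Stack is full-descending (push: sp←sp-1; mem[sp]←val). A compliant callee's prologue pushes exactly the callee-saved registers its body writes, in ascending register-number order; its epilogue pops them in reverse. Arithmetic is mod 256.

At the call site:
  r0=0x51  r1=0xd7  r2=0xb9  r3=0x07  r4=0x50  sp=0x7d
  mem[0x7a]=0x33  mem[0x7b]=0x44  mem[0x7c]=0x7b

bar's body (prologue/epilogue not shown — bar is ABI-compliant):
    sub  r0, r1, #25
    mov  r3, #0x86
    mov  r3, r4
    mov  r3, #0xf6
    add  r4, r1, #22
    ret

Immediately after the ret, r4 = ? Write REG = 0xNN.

prologue: push r0 -> mem[0x7c]=0x51, sp=0x7c
prologue: push r3 -> mem[0x7b]=0x07, sp=0x7b
body[0] sub  r0, r1, #25 -> r0=0xbe
body[1] mov  r3, #0x86 -> r3=0x86
body[2] mov  r3, r4 -> r3=0x50
body[3] mov  r3, #0xf6 -> r3=0xf6
body[4] add  r4, r1, #22 -> r4=0xed
epilogue: pop r3=0x07, sp=0x7c
epilogue: pop r0=0x51, sp=0x7d
r4 is caller-saved -> body value

REG = 0xed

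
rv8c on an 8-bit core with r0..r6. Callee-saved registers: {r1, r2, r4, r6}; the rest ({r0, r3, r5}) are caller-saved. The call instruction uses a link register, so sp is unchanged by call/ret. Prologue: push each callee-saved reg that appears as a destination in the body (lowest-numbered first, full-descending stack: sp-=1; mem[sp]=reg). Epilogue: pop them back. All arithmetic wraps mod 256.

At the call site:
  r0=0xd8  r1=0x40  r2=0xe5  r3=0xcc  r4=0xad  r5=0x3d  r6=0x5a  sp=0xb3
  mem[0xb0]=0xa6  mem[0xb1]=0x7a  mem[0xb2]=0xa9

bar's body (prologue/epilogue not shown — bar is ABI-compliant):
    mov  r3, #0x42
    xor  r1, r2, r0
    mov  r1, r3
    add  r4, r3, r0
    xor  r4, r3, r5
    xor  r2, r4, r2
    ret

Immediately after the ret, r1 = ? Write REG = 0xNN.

prologue: push r1 -> mem[0xb2]=0x40, sp=0xb2
prologue: push r2 -> mem[0xb1]=0xe5, sp=0xb1
prologue: push r4 -> mem[0xb0]=0xad, sp=0xb0
body[0] mov  r3, #0x42 -> r3=0x42
body[1] xor  r1, r2, r0 -> r1=0x3d
body[2] mov  r1, r3 -> r1=0x42
body[3] add  r4, r3, r0 -> r4=0x1a
body[4] xor  r4, r3, r5 -> r4=0x7f
body[5] xor  r2, r4, r2 -> r2=0x9a
epilogue: pop r4=0xad, sp=0xb1
epilogue: pop r2=0xe5, sp=0xb2
epilogue: pop r1=0x40, sp=0xb3
r1 is callee-saved -> restored

REG = 0x40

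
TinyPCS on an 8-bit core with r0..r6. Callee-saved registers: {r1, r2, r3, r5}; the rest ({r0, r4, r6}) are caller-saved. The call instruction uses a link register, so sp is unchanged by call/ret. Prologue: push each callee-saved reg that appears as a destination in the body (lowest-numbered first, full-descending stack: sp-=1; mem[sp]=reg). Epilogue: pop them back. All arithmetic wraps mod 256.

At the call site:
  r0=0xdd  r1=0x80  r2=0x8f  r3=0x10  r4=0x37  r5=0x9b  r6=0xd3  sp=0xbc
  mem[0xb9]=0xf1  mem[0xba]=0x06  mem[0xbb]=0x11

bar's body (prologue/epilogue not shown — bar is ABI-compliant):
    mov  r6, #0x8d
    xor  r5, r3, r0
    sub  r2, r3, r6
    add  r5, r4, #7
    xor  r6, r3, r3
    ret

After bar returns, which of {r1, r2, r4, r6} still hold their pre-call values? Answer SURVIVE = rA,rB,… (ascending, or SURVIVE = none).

SURVIVE = r1,r2,r4

prologue: push r2 → mem[0xbb]=0x8f, sp=0xbb
prologue: push r5 → mem[0xba]=0x9b, sp=0xba
body[0] mov  r6, #0x8d → r6=0x8d
body[1] xor  r5, r3, r0 → r5=0xcd
body[2] sub  r2, r3, r6 → r2=0x83
body[3] add  r5, r4, #7 → r5=0x3e
body[4] xor  r6, r3, r3 → r6=0x00
epilogue: pop r5=0x9b, sp=0xbb
epilogue: pop r2=0x8f, sp=0xbc
r1: callee-saved, written=False
r2: callee-saved, written=True
r4: caller-saved, written=False
r6: caller-saved, written=True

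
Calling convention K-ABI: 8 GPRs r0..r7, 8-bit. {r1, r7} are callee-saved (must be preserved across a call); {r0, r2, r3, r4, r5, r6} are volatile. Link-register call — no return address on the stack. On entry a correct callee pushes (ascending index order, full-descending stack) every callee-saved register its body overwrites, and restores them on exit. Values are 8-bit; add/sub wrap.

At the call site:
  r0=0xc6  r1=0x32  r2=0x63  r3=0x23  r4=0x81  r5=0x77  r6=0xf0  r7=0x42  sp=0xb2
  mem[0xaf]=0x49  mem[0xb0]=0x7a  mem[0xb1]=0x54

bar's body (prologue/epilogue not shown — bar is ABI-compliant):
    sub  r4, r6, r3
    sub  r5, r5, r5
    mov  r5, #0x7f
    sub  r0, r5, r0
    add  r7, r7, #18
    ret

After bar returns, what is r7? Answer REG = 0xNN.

REG = 0x42

prologue: push r7 -> mem[0xb1]=0x42, sp=0xb1
body[0] sub  r4, r6, r3 -> r4=0xcd
body[1] sub  r5, r5, r5 -> r5=0x00
body[2] mov  r5, #0x7f -> r5=0x7f
body[3] sub  r0, r5, r0 -> r0=0xb9
body[4] add  r7, r7, #18 -> r7=0x54
epilogue: pop r7=0x42, sp=0xb2
r7 is callee-saved -> restored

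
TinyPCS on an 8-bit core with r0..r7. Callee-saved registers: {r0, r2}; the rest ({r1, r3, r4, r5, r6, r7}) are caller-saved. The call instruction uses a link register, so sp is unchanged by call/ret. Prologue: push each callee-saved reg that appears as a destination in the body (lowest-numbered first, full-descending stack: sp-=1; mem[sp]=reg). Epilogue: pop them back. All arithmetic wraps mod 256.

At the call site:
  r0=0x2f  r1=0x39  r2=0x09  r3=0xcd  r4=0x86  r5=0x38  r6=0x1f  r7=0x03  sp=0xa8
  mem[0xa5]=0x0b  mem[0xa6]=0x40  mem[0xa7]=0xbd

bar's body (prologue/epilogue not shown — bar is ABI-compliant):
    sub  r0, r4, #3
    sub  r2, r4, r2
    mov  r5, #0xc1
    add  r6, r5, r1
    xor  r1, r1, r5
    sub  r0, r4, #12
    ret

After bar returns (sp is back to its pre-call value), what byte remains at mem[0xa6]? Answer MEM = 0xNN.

MEM = 0x09

prologue: push r0 -> mem[0xa7]=0x2f, sp=0xa7
prologue: push r2 -> mem[0xa6]=0x09, sp=0xa6
body[0] sub  r0, r4, #3 -> r0=0x83
body[1] sub  r2, r4, r2 -> r2=0x7d
body[2] mov  r5, #0xc1 -> r5=0xc1
body[3] add  r6, r5, r1 -> r6=0xfa
body[4] xor  r1, r1, r5 -> r1=0xf8
body[5] sub  r0, r4, #12 -> r0=0x7a
epilogue: pop r2=0x09, sp=0xa7
epilogue: pop r0=0x2f, sp=0xa8
prologue pushed ['r0', 'r2'] at ['0xa7', '0xa6']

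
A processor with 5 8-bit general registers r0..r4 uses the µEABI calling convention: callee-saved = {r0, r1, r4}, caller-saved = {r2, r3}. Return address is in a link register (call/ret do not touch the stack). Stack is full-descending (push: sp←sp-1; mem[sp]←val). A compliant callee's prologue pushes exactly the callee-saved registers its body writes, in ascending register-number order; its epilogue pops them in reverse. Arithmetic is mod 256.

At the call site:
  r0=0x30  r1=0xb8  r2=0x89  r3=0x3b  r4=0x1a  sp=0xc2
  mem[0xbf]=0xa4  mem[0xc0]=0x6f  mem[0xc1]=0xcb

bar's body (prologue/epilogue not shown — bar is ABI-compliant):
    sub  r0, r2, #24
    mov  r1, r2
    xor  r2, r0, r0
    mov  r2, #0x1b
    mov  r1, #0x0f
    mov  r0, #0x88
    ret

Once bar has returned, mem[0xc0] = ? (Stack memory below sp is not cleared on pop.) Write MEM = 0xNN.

MEM = 0xb8

prologue: push r0 -> mem[0xc1]=0x30, sp=0xc1
prologue: push r1 -> mem[0xc0]=0xb8, sp=0xc0
body[0] sub  r0, r2, #24 -> r0=0x71
body[1] mov  r1, r2 -> r1=0x89
body[2] xor  r2, r0, r0 -> r2=0x00
body[3] mov  r2, #0x1b -> r2=0x1b
body[4] mov  r1, #0x0f -> r1=0x0f
body[5] mov  r0, #0x88 -> r0=0x88
epilogue: pop r1=0xb8, sp=0xc1
epilogue: pop r0=0x30, sp=0xc2
prologue pushed ['r0', 'r1'] at ['0xc1', '0xc0']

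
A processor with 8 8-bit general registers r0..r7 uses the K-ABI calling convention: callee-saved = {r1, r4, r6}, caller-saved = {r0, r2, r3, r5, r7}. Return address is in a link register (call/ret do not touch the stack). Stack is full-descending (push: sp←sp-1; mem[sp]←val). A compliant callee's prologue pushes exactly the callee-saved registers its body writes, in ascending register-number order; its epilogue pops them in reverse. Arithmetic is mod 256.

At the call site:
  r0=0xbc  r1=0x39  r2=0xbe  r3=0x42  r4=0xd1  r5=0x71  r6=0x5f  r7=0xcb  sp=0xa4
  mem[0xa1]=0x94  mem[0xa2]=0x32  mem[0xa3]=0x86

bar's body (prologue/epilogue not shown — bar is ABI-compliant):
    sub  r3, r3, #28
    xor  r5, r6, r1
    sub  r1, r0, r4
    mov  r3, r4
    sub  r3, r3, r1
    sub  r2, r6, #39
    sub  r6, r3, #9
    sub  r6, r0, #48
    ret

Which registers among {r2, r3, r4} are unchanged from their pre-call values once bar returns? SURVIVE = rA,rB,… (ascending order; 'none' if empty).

prologue: push r1 -> mem[0xa3]=0x39, sp=0xa3
prologue: push r6 -> mem[0xa2]=0x5f, sp=0xa2
body[0] sub  r3, r3, #28 -> r3=0x26
body[1] xor  r5, r6, r1 -> r5=0x66
body[2] sub  r1, r0, r4 -> r1=0xeb
body[3] mov  r3, r4 -> r3=0xd1
body[4] sub  r3, r3, r1 -> r3=0xe6
body[5] sub  r2, r6, #39 -> r2=0x38
body[6] sub  r6, r3, #9 -> r6=0xdd
body[7] sub  r6, r0, #48 -> r6=0x8c
epilogue: pop r6=0x5f, sp=0xa3
epilogue: pop r1=0x39, sp=0xa4
r2: caller-saved, written=True
r3: caller-saved, written=True
r4: callee-saved, written=False

SURVIVE = r4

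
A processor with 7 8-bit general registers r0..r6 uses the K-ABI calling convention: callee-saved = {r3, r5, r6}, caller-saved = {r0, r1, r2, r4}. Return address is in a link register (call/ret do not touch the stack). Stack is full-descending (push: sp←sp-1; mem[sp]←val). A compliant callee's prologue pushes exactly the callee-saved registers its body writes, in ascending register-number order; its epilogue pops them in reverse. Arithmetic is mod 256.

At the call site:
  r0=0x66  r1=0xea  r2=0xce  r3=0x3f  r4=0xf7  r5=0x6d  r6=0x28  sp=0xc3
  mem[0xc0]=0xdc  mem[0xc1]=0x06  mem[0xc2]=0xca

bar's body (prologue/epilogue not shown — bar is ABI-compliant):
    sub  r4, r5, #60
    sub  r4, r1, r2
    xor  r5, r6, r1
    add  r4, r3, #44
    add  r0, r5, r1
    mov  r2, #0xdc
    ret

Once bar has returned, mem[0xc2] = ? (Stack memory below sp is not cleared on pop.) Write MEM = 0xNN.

MEM = 0x6d

prologue: push r5 -> mem[0xc2]=0x6d, sp=0xc2
body[0] sub  r4, r5, #60 -> r4=0x31
body[1] sub  r4, r1, r2 -> r4=0x1c
body[2] xor  r5, r6, r1 -> r5=0xc2
body[3] add  r4, r3, #44 -> r4=0x6b
body[4] add  r0, r5, r1 -> r0=0xac
body[5] mov  r2, #0xdc -> r2=0xdc
epilogue: pop r5=0x6d, sp=0xc3
prologue pushed ['r5'] at ['0xc2']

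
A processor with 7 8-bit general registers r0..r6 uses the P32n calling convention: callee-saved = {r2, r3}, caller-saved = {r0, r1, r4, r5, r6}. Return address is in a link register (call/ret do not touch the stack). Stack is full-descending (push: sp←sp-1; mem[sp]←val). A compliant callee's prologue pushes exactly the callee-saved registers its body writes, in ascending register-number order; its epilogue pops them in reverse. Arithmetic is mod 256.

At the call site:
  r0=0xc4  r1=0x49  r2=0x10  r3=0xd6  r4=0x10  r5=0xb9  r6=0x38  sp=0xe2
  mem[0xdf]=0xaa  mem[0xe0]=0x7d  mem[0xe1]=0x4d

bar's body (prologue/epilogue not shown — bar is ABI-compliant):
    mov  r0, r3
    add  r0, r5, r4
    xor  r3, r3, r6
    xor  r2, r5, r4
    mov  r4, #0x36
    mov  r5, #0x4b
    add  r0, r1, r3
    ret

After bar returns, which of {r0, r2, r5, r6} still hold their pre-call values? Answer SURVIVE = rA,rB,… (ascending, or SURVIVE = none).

SURVIVE = r2,r6

prologue: push r2 → mem[0xe1]=0x10, sp=0xe1
prologue: push r3 → mem[0xe0]=0xd6, sp=0xe0
body[0] mov  r0, r3 → r0=0xd6
body[1] add  r0, r5, r4 → r0=0xc9
body[2] xor  r3, r3, r6 → r3=0xee
body[3] xor  r2, r5, r4 → r2=0xa9
body[4] mov  r4, #0x36 → r4=0x36
body[5] mov  r5, #0x4b → r5=0x4b
body[6] add  r0, r1, r3 → r0=0x37
epilogue: pop r3=0xd6, sp=0xe1
epilogue: pop r2=0x10, sp=0xe2
r0: caller-saved, written=True
r2: callee-saved, written=True
r5: caller-saved, written=True
r6: caller-saved, written=False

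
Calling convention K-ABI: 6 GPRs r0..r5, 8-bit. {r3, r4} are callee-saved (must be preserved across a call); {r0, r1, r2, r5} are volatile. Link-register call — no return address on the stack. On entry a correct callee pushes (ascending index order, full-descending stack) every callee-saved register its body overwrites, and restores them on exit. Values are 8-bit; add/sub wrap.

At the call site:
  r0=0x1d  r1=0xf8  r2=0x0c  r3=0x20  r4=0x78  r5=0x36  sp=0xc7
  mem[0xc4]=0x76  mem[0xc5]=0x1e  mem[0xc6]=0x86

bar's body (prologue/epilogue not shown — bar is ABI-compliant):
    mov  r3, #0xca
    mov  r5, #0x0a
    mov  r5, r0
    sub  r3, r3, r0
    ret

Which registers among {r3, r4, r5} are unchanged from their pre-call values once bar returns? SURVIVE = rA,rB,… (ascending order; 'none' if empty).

prologue: push r3 -> mem[0xc6]=0x20, sp=0xc6
body[0] mov  r3, #0xca -> r3=0xca
body[1] mov  r5, #0x0a -> r5=0x0a
body[2] mov  r5, r0 -> r5=0x1d
body[3] sub  r3, r3, r0 -> r3=0xad
epilogue: pop r3=0x20, sp=0xc7
r3: callee-saved, written=True
r4: callee-saved, written=False
r5: caller-saved, written=True

SURVIVE = r3,r4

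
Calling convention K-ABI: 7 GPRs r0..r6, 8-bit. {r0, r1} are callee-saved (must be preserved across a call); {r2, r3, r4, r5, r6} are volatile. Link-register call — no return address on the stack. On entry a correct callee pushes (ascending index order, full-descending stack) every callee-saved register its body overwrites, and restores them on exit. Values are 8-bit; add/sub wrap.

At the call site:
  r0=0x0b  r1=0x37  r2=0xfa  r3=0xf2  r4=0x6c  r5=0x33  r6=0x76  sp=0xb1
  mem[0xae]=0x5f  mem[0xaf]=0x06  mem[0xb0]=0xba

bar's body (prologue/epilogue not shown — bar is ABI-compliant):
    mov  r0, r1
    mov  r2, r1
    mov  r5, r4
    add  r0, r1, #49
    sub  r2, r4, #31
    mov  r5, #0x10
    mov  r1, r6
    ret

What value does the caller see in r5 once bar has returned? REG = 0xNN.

prologue: push r0 → mem[0xb0]=0x0b, sp=0xb0
prologue: push r1 → mem[0xaf]=0x37, sp=0xaf
body[0] mov  r0, r1 → r0=0x37
body[1] mov  r2, r1 → r2=0x37
body[2] mov  r5, r4 → r5=0x6c
body[3] add  r0, r1, #49 → r0=0x68
body[4] sub  r2, r4, #31 → r2=0x4d
body[5] mov  r5, #0x10 → r5=0x10
body[6] mov  r1, r6 → r1=0x76
epilogue: pop r1=0x37, sp=0xb0
epilogue: pop r0=0x0b, sp=0xb1
r5 is caller-saved → body value

REG = 0x10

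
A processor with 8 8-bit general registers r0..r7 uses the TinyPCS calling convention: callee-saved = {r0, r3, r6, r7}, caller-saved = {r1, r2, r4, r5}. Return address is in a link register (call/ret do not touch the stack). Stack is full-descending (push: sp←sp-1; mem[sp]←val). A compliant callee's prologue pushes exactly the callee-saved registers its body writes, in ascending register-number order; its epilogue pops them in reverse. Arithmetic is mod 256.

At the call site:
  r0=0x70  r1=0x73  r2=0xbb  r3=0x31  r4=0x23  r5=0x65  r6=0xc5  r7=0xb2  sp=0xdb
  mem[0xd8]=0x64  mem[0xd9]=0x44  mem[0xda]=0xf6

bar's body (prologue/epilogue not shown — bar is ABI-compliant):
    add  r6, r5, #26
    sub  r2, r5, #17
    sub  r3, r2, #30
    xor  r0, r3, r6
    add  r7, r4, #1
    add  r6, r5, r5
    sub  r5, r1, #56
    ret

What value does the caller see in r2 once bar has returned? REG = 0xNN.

REG = 0x54

prologue: push r0 → mem[0xda]=0x70, sp=0xda
prologue: push r3 → mem[0xd9]=0x31, sp=0xd9
prologue: push r6 → mem[0xd8]=0xc5, sp=0xd8
prologue: push r7 → mem[0xd7]=0xb2, sp=0xd7
body[0] add  r6, r5, #26 → r6=0x7f
body[1] sub  r2, r5, #17 → r2=0x54
body[2] sub  r3, r2, #30 → r3=0x36
body[3] xor  r0, r3, r6 → r0=0x49
body[4] add  r7, r4, #1 → r7=0x24
body[5] add  r6, r5, r5 → r6=0xca
body[6] sub  r5, r1, #56 → r5=0x3b
epilogue: pop r7=0xb2, sp=0xd8
epilogue: pop r6=0xc5, sp=0xd9
epilogue: pop r3=0x31, sp=0xda
epilogue: pop r0=0x70, sp=0xdb
r2 is caller-saved → body value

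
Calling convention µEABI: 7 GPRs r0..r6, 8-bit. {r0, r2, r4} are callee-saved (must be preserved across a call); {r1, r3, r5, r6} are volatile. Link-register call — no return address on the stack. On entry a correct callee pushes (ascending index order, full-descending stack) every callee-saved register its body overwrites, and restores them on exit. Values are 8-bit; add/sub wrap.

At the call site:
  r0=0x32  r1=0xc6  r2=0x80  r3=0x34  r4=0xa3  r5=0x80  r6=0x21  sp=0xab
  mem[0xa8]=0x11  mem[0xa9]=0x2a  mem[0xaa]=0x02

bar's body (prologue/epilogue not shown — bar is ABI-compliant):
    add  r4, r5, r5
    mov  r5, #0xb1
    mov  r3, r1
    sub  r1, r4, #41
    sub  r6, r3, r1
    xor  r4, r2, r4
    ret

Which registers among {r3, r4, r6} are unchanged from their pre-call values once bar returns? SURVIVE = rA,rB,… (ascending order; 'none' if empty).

prologue: push r4 → mem[0xaa]=0xa3, sp=0xaa
body[0] add  r4, r5, r5 → r4=0x00
body[1] mov  r5, #0xb1 → r5=0xb1
body[2] mov  r3, r1 → r3=0xc6
body[3] sub  r1, r4, #41 → r1=0xd7
body[4] sub  r6, r3, r1 → r6=0xef
body[5] xor  r4, r2, r4 → r4=0x80
epilogue: pop r4=0xa3, sp=0xab
r3: caller-saved, written=True
r4: callee-saved, written=True
r6: caller-saved, written=True

SURVIVE = r4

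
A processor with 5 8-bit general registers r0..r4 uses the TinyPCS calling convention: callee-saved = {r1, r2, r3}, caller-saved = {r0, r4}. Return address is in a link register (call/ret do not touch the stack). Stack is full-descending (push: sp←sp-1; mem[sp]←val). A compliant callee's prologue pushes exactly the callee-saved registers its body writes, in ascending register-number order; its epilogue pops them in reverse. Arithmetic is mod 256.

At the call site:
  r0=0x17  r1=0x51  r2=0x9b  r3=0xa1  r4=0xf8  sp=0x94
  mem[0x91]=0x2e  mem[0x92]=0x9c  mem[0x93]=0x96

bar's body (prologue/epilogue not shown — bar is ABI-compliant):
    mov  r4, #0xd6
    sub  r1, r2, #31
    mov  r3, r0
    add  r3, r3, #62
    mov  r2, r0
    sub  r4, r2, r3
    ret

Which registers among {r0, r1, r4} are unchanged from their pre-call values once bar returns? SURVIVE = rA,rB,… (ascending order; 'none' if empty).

prologue: push r1 -> mem[0x93]=0x51, sp=0x93
prologue: push r2 -> mem[0x92]=0x9b, sp=0x92
prologue: push r3 -> mem[0x91]=0xa1, sp=0x91
body[0] mov  r4, #0xd6 -> r4=0xd6
body[1] sub  r1, r2, #31 -> r1=0x7c
body[2] mov  r3, r0 -> r3=0x17
body[3] add  r3, r3, #62 -> r3=0x55
body[4] mov  r2, r0 -> r2=0x17
body[5] sub  r4, r2, r3 -> r4=0xc2
epilogue: pop r3=0xa1, sp=0x92
epilogue: pop r2=0x9b, sp=0x93
epilogue: pop r1=0x51, sp=0x94
r0: caller-saved, written=False
r1: callee-saved, written=True
r4: caller-saved, written=True

SURVIVE = r0,r1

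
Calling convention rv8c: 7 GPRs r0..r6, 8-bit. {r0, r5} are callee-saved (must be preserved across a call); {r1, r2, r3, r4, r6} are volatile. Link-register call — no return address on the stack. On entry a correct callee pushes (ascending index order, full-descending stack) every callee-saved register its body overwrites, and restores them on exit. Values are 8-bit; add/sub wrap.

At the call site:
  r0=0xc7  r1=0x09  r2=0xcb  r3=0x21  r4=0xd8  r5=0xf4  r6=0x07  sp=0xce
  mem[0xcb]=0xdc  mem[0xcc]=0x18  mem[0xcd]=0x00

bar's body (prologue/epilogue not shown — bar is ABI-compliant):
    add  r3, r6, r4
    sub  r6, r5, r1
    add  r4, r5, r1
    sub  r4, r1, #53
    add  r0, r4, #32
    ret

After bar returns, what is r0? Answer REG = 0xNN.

REG = 0xc7

prologue: push r0 -> mem[0xcd]=0xc7, sp=0xcd
body[0] add  r3, r6, r4 -> r3=0xdf
body[1] sub  r6, r5, r1 -> r6=0xeb
body[2] add  r4, r5, r1 -> r4=0xfd
body[3] sub  r4, r1, #53 -> r4=0xd4
body[4] add  r0, r4, #32 -> r0=0xf4
epilogue: pop r0=0xc7, sp=0xce
r0 is callee-saved -> restored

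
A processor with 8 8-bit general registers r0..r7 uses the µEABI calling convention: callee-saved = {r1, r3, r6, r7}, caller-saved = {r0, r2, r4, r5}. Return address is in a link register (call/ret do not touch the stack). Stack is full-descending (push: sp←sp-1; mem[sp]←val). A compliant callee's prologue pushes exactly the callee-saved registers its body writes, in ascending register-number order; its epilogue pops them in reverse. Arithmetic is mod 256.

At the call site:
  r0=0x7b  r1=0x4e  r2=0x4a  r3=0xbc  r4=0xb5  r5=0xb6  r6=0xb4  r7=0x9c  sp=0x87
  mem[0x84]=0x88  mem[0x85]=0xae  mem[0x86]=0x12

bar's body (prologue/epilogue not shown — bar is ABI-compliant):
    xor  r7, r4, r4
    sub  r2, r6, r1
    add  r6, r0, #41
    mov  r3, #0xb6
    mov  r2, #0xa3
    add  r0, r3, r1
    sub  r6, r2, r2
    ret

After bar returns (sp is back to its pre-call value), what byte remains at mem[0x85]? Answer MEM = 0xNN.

MEM = 0xb4

prologue: push r3 → mem[0x86]=0xbc, sp=0x86
prologue: push r6 → mem[0x85]=0xb4, sp=0x85
prologue: push r7 → mem[0x84]=0x9c, sp=0x84
body[0] xor  r7, r4, r4 → r7=0x00
body[1] sub  r2, r6, r1 → r2=0x66
body[2] add  r6, r0, #41 → r6=0xa4
body[3] mov  r3, #0xb6 → r3=0xb6
body[4] mov  r2, #0xa3 → r2=0xa3
body[5] add  r0, r3, r1 → r0=0x04
body[6] sub  r6, r2, r2 → r6=0x00
epilogue: pop r7=0x9c, sp=0x85
epilogue: pop r6=0xb4, sp=0x86
epilogue: pop r3=0xbc, sp=0x87
prologue pushed ['r3', 'r6', 'r7'] at ['0x86', '0x85', '0x84']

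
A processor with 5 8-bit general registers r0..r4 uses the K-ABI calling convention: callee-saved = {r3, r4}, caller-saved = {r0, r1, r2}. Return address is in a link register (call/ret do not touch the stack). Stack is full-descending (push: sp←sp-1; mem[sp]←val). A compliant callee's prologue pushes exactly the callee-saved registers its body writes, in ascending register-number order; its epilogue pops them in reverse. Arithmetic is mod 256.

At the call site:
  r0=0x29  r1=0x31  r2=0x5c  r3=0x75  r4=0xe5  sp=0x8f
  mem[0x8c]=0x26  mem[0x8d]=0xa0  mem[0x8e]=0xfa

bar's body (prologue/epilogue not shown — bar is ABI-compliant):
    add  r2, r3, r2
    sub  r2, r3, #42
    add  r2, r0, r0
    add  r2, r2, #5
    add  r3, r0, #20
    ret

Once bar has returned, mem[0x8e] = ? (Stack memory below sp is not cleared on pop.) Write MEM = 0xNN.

MEM = 0x75

prologue: push r3 -> mem[0x8e]=0x75, sp=0x8e
body[0] add  r2, r3, r2 -> r2=0xd1
body[1] sub  r2, r3, #42 -> r2=0x4b
body[2] add  r2, r0, r0 -> r2=0x52
body[3] add  r2, r2, #5 -> r2=0x57
body[4] add  r3, r0, #20 -> r3=0x3d
epilogue: pop r3=0x75, sp=0x8f
prologue pushed ['r3'] at ['0x8e']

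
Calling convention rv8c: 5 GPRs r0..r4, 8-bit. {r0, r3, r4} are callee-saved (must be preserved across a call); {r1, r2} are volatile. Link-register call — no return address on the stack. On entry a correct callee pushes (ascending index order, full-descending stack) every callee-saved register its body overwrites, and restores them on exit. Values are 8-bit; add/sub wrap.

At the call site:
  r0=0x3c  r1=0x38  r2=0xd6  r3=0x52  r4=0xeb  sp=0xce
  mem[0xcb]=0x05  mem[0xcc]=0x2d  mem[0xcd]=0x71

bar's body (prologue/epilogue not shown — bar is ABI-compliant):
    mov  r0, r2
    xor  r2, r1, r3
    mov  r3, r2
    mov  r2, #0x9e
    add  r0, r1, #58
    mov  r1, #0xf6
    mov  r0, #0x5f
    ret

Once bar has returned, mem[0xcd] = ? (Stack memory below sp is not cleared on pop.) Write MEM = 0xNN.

MEM = 0x3c

prologue: push r0 → mem[0xcd]=0x3c, sp=0xcd
prologue: push r3 → mem[0xcc]=0x52, sp=0xcc
body[0] mov  r0, r2 → r0=0xd6
body[1] xor  r2, r1, r3 → r2=0x6a
body[2] mov  r3, r2 → r3=0x6a
body[3] mov  r2, #0x9e → r2=0x9e
body[4] add  r0, r1, #58 → r0=0x72
body[5] mov  r1, #0xf6 → r1=0xf6
body[6] mov  r0, #0x5f → r0=0x5f
epilogue: pop r3=0x52, sp=0xcd
epilogue: pop r0=0x3c, sp=0xce
prologue pushed ['r0', 'r3'] at ['0xcd', '0xcc']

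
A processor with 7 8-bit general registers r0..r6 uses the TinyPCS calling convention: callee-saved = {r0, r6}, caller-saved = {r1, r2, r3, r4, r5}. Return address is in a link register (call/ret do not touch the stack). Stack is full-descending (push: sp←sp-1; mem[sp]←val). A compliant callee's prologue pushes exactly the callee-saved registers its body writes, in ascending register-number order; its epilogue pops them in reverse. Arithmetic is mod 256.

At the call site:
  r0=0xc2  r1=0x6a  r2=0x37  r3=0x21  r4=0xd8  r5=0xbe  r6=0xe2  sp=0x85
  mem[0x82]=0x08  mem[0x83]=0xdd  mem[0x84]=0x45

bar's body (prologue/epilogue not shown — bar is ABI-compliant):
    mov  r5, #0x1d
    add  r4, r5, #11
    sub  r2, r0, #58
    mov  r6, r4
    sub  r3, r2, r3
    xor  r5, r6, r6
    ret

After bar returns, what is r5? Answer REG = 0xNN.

REG = 0x00

prologue: push r6 → mem[0x84]=0xe2, sp=0x84
body[0] mov  r5, #0x1d → r5=0x1d
body[1] add  r4, r5, #11 → r4=0x28
body[2] sub  r2, r0, #58 → r2=0x88
body[3] mov  r6, r4 → r6=0x28
body[4] sub  r3, r2, r3 → r3=0x67
body[5] xor  r5, r6, r6 → r5=0x00
epilogue: pop r6=0xe2, sp=0x85
r5 is caller-saved → body value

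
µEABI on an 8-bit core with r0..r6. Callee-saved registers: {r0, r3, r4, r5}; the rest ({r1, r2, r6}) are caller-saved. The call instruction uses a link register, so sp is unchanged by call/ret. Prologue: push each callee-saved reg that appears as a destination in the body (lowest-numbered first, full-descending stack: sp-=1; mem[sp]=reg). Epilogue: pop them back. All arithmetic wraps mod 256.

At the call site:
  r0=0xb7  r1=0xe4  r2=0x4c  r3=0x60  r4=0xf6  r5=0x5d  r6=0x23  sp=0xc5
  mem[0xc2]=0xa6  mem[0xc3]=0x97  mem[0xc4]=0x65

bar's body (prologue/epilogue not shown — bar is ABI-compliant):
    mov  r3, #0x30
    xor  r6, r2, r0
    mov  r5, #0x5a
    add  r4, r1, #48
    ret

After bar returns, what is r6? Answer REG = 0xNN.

REG = 0xfb

prologue: push r3 -> mem[0xc4]=0x60, sp=0xc4
prologue: push r4 -> mem[0xc3]=0xf6, sp=0xc3
prologue: push r5 -> mem[0xc2]=0x5d, sp=0xc2
body[0] mov  r3, #0x30 -> r3=0x30
body[1] xor  r6, r2, r0 -> r6=0xfb
body[2] mov  r5, #0x5a -> r5=0x5a
body[3] add  r4, r1, #48 -> r4=0x14
epilogue: pop r5=0x5d, sp=0xc3
epilogue: pop r4=0xf6, sp=0xc4
epilogue: pop r3=0x60, sp=0xc5
r6 is caller-saved -> body value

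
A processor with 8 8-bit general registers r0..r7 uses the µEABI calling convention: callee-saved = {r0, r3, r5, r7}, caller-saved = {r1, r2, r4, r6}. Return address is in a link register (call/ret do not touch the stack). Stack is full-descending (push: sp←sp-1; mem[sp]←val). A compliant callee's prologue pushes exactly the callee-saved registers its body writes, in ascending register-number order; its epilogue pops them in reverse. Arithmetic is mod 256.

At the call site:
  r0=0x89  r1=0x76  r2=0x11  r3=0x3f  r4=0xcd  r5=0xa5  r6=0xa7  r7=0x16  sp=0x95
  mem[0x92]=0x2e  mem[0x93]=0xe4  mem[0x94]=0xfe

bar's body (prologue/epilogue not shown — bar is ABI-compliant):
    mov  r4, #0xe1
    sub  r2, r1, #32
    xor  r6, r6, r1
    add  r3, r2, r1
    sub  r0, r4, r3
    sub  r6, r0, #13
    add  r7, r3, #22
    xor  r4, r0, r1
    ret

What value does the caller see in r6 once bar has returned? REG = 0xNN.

REG = 0x08

prologue: push r0 → mem[0x94]=0x89, sp=0x94
prologue: push r3 → mem[0x93]=0x3f, sp=0x93
prologue: push r7 → mem[0x92]=0x16, sp=0x92
body[0] mov  r4, #0xe1 → r4=0xe1
body[1] sub  r2, r1, #32 → r2=0x56
body[2] xor  r6, r6, r1 → r6=0xd1
body[3] add  r3, r2, r1 → r3=0xcc
body[4] sub  r0, r4, r3 → r0=0x15
body[5] sub  r6, r0, #13 → r6=0x08
body[6] add  r7, r3, #22 → r7=0xe2
body[7] xor  r4, r0, r1 → r4=0x63
epilogue: pop r7=0x16, sp=0x93
epilogue: pop r3=0x3f, sp=0x94
epilogue: pop r0=0x89, sp=0x95
r6 is caller-saved → body value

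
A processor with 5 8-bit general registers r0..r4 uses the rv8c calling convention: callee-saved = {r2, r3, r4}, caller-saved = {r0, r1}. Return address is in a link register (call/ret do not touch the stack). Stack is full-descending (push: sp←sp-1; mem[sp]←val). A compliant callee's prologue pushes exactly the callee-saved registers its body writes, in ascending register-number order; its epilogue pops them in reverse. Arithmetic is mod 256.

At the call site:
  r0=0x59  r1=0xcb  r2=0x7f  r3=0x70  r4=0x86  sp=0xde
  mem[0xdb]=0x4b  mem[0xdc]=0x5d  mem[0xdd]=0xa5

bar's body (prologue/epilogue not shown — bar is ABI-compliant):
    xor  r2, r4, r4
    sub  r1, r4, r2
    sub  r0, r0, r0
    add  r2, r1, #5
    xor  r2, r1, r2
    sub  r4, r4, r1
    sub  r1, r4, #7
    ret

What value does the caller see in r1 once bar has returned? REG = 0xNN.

REG = 0xf9

prologue: push r2 → mem[0xdd]=0x7f, sp=0xdd
prologue: push r4 → mem[0xdc]=0x86, sp=0xdc
body[0] xor  r2, r4, r4 → r2=0x00
body[1] sub  r1, r4, r2 → r1=0x86
body[2] sub  r0, r0, r0 → r0=0x00
body[3] add  r2, r1, #5 → r2=0x8b
body[4] xor  r2, r1, r2 → r2=0x0d
body[5] sub  r4, r4, r1 → r4=0x00
body[6] sub  r1, r4, #7 → r1=0xf9
epilogue: pop r4=0x86, sp=0xdd
epilogue: pop r2=0x7f, sp=0xde
r1 is caller-saved → body value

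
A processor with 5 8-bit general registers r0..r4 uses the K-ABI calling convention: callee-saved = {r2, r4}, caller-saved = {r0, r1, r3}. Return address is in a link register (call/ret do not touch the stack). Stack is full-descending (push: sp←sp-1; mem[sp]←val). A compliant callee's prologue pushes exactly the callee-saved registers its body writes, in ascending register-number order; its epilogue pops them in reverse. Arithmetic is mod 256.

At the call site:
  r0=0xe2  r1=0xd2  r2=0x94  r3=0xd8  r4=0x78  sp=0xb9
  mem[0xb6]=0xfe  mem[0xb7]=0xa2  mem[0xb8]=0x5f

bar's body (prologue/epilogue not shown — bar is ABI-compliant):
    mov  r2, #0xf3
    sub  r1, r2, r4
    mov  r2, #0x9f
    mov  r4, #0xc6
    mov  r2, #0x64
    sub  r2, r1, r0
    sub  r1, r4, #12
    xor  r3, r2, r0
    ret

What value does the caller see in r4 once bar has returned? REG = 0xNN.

prologue: push r2 -> mem[0xb8]=0x94, sp=0xb8
prologue: push r4 -> mem[0xb7]=0x78, sp=0xb7
body[0] mov  r2, #0xf3 -> r2=0xf3
body[1] sub  r1, r2, r4 -> r1=0x7b
body[2] mov  r2, #0x9f -> r2=0x9f
body[3] mov  r4, #0xc6 -> r4=0xc6
body[4] mov  r2, #0x64 -> r2=0x64
body[5] sub  r2, r1, r0 -> r2=0x99
body[6] sub  r1, r4, #12 -> r1=0xba
body[7] xor  r3, r2, r0 -> r3=0x7b
epilogue: pop r4=0x78, sp=0xb8
epilogue: pop r2=0x94, sp=0xb9
r4 is callee-saved -> restored

REG = 0x78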